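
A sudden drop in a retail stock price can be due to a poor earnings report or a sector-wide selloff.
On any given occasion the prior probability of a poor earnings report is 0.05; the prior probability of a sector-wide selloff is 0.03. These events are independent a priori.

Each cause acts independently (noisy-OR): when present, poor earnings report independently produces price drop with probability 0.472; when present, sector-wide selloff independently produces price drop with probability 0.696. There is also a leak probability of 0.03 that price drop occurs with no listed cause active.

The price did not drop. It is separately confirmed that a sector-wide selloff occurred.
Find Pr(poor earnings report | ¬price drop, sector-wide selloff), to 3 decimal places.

Pr(poor earnings report | ¬price drop, sector-wide selloff) ≈ 0.027

Under noisy-OR, P(price drop | causes) = 1 − (1−0.03)·∏(1−qᵢ) over the active causes.
P(¬price drop | sector-wide selloff) = 0.29488×0.95 + 0.155697×0.05 = 0.280136 + 0.007785 = 0.287921
The poor earnings report-present share is 0.155697×0.05 = 0.007785.
So P(poor earnings report | ¬price drop, sector-wide selloff) = 0.007785/0.287921 ≈ 0.027.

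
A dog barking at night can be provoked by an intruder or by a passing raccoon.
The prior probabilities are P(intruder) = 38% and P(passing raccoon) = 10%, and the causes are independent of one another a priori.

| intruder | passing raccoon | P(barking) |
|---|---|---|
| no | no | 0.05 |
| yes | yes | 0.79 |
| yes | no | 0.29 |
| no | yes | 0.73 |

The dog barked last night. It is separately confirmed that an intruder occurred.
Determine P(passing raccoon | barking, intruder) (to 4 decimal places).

P(passing raccoon | barking, intruder) ≈ 0.2324

P(barking | intruder) = 0.29×0.9 + 0.79×0.1 = 0.261000 + 0.079000 = 0.340000
Restricting to configurations with passing raccoon present: 0.79×0.1 = 0.079000.
P(passing raccoon | barking, intruder) = 0.079000 / 0.340000 ≈ 0.2324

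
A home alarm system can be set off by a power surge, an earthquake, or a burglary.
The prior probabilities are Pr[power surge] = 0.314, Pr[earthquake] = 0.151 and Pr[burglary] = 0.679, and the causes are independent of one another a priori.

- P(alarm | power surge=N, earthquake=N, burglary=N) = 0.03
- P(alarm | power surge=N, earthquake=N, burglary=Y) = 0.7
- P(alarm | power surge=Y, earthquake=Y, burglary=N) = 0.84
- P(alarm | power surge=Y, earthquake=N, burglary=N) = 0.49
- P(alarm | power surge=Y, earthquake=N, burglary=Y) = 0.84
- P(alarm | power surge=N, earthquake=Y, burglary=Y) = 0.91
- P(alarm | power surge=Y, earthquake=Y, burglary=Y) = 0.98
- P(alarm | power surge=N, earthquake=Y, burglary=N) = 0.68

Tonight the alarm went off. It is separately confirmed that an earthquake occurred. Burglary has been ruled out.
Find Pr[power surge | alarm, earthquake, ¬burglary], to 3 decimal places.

Pr[power surge | alarm, earthquake, ¬burglary] ≈ 0.361

By total probability over both values of power surge:
  P(alarm | earthquake, ¬burglary) = 0.68·0.686 + 0.84·0.314
        = 0.466480 + 0.263760 = 0.730240
Keeping only the power surge-present terms gives 0.263760, so
  P(power surge | alarm, earthquake, ¬burglary) = 0.263760 / 0.730240 ≈ 0.361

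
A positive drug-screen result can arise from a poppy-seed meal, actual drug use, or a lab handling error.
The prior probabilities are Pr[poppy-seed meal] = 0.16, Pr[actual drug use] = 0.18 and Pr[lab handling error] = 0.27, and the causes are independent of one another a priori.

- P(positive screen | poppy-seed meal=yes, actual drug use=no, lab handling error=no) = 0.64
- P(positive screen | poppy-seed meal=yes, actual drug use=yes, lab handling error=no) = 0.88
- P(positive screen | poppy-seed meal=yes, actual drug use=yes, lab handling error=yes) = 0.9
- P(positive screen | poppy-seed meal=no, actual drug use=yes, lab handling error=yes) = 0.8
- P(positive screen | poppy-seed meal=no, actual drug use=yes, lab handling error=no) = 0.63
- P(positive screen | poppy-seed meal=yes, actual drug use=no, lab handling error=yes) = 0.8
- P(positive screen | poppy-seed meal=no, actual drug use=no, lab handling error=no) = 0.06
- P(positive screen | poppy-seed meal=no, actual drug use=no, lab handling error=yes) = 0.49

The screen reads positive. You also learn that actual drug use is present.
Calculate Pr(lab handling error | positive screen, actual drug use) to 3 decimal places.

Pr(lab handling error | positive screen, actual drug use) ≈ 0.311

P(positive screen | actual drug use) = 0.63*0.84*0.73 + 0.8*0.84*0.27 + 0.88*0.16*0.73 + 0.9*0.16*0.27 = 0.386316 + 0.181440 + 0.102784 + 0.038880 = 0.709420
The lab handling error-present share is 0.181440 + 0.038880 = 0.220320.
Hence the posterior is 0.220320/0.709420 ≈ 0.311.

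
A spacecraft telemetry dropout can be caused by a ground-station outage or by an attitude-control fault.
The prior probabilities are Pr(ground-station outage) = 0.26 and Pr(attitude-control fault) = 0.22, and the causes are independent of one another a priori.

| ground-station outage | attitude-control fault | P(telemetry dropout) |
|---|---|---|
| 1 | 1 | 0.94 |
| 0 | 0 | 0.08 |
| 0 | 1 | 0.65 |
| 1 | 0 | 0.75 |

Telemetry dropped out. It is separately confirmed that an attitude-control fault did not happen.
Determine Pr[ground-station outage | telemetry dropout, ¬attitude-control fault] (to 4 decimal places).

Pr[ground-station outage | telemetry dropout, ¬attitude-control fault] ≈ 0.7671

Weight on ground-station outage=true, given the evidence: 0.75*0.26 = 0.195000
Denominator P(telemetry dropout | ¬attitude-control fault): 0.08*0.74 + 0.75*0.26 = 0.254200
P(ground-station outage | telemetry dropout, ¬attitude-control fault) = 0.195000/0.254200 ≈ 0.7671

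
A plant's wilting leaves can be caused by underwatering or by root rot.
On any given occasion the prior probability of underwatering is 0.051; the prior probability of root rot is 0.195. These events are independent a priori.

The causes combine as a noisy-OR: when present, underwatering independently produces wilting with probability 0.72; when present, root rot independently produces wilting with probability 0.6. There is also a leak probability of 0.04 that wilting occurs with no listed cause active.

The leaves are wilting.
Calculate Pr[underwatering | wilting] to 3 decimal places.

Under noisy-OR, P(wilting | causes) = 1 − (1−0.04)·∏(1−qᵢ) over the active causes.
P(wilting) = 0.04×0.949×0.805 + 0.616×0.949×0.195 + 0.7312×0.051×0.805 + 0.89248×0.051×0.195 = 0.030558 + 0.113994 + 0.030019 + 0.008876 = 0.183447
Of this, 0.038895 comes from 0.030019 + 0.008876 (the underwatering=true cases).
Hence the posterior is 0.038895/0.183447 ≈ 0.212.

Pr[underwatering | wilting] ≈ 0.212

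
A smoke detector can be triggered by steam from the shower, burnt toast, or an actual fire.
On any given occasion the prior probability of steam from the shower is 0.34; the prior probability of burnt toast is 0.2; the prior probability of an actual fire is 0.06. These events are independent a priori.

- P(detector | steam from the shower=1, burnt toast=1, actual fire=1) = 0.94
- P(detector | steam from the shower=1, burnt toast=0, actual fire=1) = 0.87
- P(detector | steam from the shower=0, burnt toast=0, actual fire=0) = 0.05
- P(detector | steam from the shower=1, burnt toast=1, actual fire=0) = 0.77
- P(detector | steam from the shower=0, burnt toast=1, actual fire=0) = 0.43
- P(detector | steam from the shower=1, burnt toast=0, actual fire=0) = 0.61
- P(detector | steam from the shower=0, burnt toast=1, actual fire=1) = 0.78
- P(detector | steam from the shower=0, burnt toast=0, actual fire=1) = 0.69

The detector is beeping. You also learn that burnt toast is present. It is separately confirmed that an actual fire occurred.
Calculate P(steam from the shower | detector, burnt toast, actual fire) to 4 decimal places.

P(detector | burnt toast, actual fire) = 0.78·0.66 + 0.94·0.34 = 0.514800 + 0.319600 = 0.834400
Restricting to configurations with steam from the shower present: 0.94·0.34 = 0.319600.
P(steam from the shower | detector, burnt toast, actual fire) = 0.319600 / 0.834400 ≈ 0.3830

P(steam from the shower | detector, burnt toast, actual fire) ≈ 0.3830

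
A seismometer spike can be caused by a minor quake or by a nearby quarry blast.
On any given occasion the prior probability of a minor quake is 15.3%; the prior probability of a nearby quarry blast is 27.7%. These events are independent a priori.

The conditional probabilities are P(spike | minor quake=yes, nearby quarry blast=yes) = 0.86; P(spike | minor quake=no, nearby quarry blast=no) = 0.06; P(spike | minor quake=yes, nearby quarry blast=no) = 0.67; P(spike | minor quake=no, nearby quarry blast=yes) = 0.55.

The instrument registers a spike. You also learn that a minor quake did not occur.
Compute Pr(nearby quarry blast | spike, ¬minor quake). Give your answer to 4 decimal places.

Pr(nearby quarry blast | spike, ¬minor quake) ≈ 0.7784

For the numerator, keep only nearby quarry blast=true terms: 0.55*0.277 = 0.152350
Denominator P(spike | ¬minor quake): 0.06*0.723 + 0.55*0.277 = 0.195730
Posterior = 0.152350 / 0.195730 ≈ 0.7784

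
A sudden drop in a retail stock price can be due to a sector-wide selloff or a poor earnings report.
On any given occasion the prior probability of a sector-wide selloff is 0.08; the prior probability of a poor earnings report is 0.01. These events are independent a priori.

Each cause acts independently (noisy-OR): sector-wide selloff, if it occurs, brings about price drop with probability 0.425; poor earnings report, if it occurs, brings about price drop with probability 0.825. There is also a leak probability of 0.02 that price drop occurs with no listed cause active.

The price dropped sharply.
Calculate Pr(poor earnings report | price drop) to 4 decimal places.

Under noisy-OR, P(price drop | causes) = 1 − (1−0.02)·∏(1−qᵢ) over the active causes.
Sum P(price drop|·) weighted by the priors over the 4 (sector-wide selloff, poor earnings report) configurations:
  P(price drop) = 0.02×0.92×0.99 + 0.8285×0.92×0.01 + 0.4365×0.08×0.99 + 0.901388×0.08×0.01
        = 0.018216 + 0.007622 + 0.034571 + 0.000721 = 0.061130
Keeping only the poor earnings report-present terms gives 0.008343, so
  P(poor earnings report | price drop) = 0.008343 / 0.061130 ≈ 0.1365

Pr(poor earnings report | price drop) ≈ 0.1365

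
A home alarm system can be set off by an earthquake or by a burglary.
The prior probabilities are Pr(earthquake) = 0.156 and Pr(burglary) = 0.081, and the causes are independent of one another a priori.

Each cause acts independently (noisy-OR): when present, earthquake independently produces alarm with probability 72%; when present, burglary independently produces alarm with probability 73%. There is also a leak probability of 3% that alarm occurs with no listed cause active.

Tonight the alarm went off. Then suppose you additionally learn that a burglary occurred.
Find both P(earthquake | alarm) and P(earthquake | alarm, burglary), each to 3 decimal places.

Under noisy-OR, P(alarm | causes) = 1 − (1−0.03)·∏(1−qᵢ) over the active causes.
P(alarm) = 0.03*0.844*0.919 + 0.7381*0.844*0.081 + 0.7284*0.156*0.919 + 0.926668*0.156*0.081 = 0.023269 + 0.050459 + 0.104426 + 0.011709 = 0.189863
Restricting to configurations with earthquake present: 0.104426 + 0.011709 = 0.116135.
P(earthquake | alarm) = 0.116135 / 0.189863 ≈ 0.612

Now condition on the additional information:
Numerator (weight on configurations with earthquake): 0.926668×0.156 = 0.144560
Denominator P(alarm | burglary): 0.7381×0.844 + 0.926668×0.156 = 0.767516
Posterior = 0.144560 / 0.767516 ≈ 0.188

P(earthquake | alarm) ≈ 0.612; P(earthquake | alarm, burglary) ≈ 0.188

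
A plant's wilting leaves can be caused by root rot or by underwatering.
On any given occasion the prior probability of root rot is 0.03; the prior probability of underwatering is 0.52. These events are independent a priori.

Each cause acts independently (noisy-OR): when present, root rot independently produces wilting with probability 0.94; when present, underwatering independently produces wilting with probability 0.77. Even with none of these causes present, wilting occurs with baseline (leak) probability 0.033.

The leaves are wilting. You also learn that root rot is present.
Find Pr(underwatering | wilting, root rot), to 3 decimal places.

Under noisy-OR, P(wilting | causes) = 1 − (1−0.033)·∏(1−qᵢ) over the active causes.
Enumerate both values of underwatering and weight by the priors:
  P(wilting | root rot) = 0.94198×0.48 + 0.986655×0.52
        = 0.452150 + 0.513061 = 0.965211
The terms with underwatering present sum to 0.513061, so
  P(underwatering | wilting, root rot) = 0.513061 / 0.965211 ≈ 0.532

Pr(underwatering | wilting, root rot) ≈ 0.532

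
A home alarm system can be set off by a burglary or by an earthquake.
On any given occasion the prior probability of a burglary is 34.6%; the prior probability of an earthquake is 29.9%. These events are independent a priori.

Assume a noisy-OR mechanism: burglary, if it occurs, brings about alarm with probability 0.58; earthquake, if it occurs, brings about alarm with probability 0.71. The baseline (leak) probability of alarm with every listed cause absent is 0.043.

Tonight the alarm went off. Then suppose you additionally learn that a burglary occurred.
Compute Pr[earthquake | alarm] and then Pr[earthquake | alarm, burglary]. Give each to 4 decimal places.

Pr[earthquake | alarm] ≈ 0.5854; Pr[earthquake | alarm, burglary] ≈ 0.3865

Under noisy-OR, P(alarm | causes) = 1 − (1−0.043)·∏(1−qᵢ) over the active causes.
By total probability over the 4 (burglary, earthquake) configurations:
  P(alarm) = 0.043×0.654×0.701 + 0.72247×0.654×0.299 + 0.59806×0.346×0.701 + 0.883437×0.346×0.299
        = 0.019714 + 0.141276 + 0.145057 + 0.091395 = 0.397442
Configurations with earthquake contribute 0.232671, so
  P(earthquake | alarm) = 0.232671 / 0.397442 ≈ 0.5854

Now condition on the additional information:
P(alarm | burglary) = 0.59806·0.701 + 0.883437·0.299 = 0.419240 + 0.264148 = 0.683388
The earthquake-present share is 0.883437·0.299 = 0.264148.
Hence the posterior is 0.264148/0.683388 ≈ 0.3865.
— burglary explains away the evidence for earthquake.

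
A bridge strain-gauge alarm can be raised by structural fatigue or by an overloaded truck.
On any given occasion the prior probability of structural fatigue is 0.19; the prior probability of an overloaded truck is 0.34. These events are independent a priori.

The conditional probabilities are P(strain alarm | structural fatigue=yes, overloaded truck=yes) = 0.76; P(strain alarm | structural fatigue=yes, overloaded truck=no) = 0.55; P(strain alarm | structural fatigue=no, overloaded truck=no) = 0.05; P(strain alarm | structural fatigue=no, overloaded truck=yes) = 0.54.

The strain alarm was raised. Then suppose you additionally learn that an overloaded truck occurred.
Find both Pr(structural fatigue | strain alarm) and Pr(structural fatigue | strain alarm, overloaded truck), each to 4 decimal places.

Pr(structural fatigue | strain alarm) ≈ 0.4023; Pr(structural fatigue | strain alarm, overloaded truck) ≈ 0.2482

For the numerator, keep only structural fatigue=true terms: 0.068970 + 0.049096 = 0.118066
Denominator P(strain alarm): 0.05×0.81×0.66 + 0.54×0.81×0.34 + 0.55×0.19×0.66 + 0.76×0.19×0.34 = 0.293512
Posterior = 0.118066 / 0.293512 ≈ 0.4023

With the extra evidence:
Numerator (weight on configurations with structural fatigue): 0.76*0.19 = 0.144400
Normalizer over all consistent configurations: 0.54*0.81 + 0.76*0.19 = 0.581800
P(structural fatigue | strain alarm, overloaded truck) = 0.144400/0.581800 ≈ 0.2482
The drop from 0.4023 to 0.2482 is the explaining-away (discounting) effect.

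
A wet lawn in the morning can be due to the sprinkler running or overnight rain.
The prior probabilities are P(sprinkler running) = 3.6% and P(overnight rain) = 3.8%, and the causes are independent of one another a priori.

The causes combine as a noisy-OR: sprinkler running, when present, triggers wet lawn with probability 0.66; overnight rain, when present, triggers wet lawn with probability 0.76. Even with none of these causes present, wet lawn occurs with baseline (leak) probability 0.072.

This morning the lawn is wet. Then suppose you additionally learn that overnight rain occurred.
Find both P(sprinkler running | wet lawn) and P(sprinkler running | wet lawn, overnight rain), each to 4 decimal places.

P(sprinkler running | wet lawn) ≈ 0.2077; P(sprinkler running | wet lawn, overnight rain) ≈ 0.0425

Under noisy-OR, P(wet lawn | causes) = 1 − (1−0.072)·∏(1−qᵢ) over the active causes.
P(wet lawn) = 0.072*0.964*0.962 + 0.77728*0.964*0.038 + 0.68448*0.036*0.962 + 0.924275*0.036*0.038 = 0.066770 + 0.028473 + 0.023705 + 0.001264 = 0.120212
The sprinkler running-present share is 0.023705 + 0.001264 = 0.024969.
Hence the posterior is 0.024969/0.120212 ≈ 0.2077.

Now also conditioning on overnight rain=true:
Enumerate both values of sprinkler running and weight by the priors:
  P(wet lawn | overnight rain) = 0.77728×0.964 + 0.924275×0.036
        = 0.749298 + 0.033274 = 0.782572
Keeping only the sprinkler running-present terms gives 0.033274, so
  P(sprinkler running | wet lawn, overnight rain) = 0.033274 / 0.782572 ≈ 0.0425
— overnight rain explains away the evidence for sprinkler running.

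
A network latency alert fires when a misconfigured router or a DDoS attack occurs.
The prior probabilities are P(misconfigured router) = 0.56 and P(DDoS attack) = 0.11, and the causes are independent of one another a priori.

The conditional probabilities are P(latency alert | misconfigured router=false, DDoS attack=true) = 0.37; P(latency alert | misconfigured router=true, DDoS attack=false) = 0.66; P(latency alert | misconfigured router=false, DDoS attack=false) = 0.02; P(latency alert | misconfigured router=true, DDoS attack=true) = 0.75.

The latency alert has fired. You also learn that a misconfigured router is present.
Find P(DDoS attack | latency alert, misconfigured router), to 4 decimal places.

By total probability over both values of DDoS attack:
  P(latency alert | misconfigured router) = 0.66*0.89 + 0.75*0.11
        = 0.587400 + 0.082500 = 0.669900
The terms with DDoS attack present sum to 0.082500, so
  P(DDoS attack | latency alert, misconfigured router) = 0.082500 / 0.669900 ≈ 0.1232

P(DDoS attack | latency alert, misconfigured router) ≈ 0.1232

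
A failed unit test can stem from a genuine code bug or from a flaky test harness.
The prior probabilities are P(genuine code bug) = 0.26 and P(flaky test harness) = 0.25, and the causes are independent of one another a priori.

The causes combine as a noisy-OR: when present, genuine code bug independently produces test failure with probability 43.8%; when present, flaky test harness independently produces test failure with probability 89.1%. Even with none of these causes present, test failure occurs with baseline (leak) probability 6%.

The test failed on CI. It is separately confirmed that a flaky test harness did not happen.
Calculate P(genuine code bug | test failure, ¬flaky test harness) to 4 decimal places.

Under noisy-OR, P(test failure | causes) = 1 − (1−0.06)·∏(1−qᵢ) over the active causes.
For the numerator, keep only genuine code bug=true terms: 0.47172·0.26 = 0.122647
The normalizing constant is 0.06·0.74 + 0.47172·0.26 = 0.167047
P(genuine code bug | test failure, ¬flaky test harness) = 0.122647/0.167047 ≈ 0.7342

P(genuine code bug | test failure, ¬flaky test harness) ≈ 0.7342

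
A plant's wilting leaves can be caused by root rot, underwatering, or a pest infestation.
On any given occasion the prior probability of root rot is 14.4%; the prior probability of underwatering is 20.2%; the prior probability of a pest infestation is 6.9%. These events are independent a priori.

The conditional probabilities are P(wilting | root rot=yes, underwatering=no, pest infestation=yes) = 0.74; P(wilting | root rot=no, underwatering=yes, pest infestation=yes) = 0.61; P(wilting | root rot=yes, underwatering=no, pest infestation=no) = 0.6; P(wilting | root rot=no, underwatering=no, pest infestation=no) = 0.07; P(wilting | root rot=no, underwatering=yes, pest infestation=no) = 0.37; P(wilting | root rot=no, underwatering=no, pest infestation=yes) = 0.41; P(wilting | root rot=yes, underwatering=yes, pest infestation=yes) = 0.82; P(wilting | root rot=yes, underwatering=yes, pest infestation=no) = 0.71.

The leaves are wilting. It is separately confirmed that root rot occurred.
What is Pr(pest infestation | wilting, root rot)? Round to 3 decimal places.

P(wilting | root rot) = 0.6·0.798·0.931 + 0.74·0.798·0.069 + 0.71·0.202·0.931 + 0.82·0.202·0.069 = 0.445763 + 0.040746 + 0.133524 + 0.011429 = 0.631462
Restricting to configurations with pest infestation present: 0.040746 + 0.011429 = 0.052175.
P(pest infestation | wilting, root rot) = 0.052175 / 0.631462 ≈ 0.083

Pr(pest infestation | wilting, root rot) ≈ 0.083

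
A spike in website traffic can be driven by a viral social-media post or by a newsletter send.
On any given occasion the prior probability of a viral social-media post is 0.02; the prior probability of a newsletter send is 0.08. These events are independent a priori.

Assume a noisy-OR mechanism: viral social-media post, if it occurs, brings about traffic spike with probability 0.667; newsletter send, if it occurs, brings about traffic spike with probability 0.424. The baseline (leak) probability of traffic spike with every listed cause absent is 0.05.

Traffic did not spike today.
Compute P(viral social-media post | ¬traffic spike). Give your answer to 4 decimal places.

P(viral social-media post | ¬traffic spike) ≈ 0.0068

Under noisy-OR, P(traffic spike | causes) = 1 − (1−0.05)·∏(1−qᵢ) over the active causes.
Numerator (weight on configurations with viral social-media post): 0.005821 + 0.000292 = 0.006113
Normalizer over all consistent configurations: 0.95·0.98·0.92 + 0.5472·0.98·0.08 + 0.31635·0.02·0.92 + 0.182218·0.02·0.08 = 0.905533
Posterior = 0.006113 / 0.905533 ≈ 0.0068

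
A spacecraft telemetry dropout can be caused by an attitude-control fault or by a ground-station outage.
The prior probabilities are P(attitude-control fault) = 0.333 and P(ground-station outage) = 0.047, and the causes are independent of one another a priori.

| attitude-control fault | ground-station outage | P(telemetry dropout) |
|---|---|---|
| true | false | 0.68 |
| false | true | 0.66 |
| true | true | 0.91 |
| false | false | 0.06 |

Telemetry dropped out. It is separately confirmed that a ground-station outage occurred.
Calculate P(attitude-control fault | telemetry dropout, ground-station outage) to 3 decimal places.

P(attitude-control fault | telemetry dropout, ground-station outage) ≈ 0.408

P(telemetry dropout | ground-station outage) = 0.66*0.667 + 0.91*0.333 = 0.440220 + 0.303030 = 0.743250
The attitude-control fault-present share is 0.91*0.333 = 0.303030.
So P(attitude-control fault | telemetry dropout, ground-station outage) = 0.303030/0.743250 ≈ 0.408.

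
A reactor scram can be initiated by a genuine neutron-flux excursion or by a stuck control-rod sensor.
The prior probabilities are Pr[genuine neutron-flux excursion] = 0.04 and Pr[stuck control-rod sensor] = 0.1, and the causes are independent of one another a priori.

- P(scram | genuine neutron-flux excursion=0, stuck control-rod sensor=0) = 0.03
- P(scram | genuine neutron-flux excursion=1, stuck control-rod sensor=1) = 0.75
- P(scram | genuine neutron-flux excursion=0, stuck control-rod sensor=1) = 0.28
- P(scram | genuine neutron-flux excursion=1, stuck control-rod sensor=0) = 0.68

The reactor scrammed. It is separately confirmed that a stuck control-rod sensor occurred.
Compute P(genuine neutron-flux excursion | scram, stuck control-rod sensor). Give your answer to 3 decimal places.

Weight on genuine neutron-flux excursion=true, given the evidence: 0.75·0.04 = 0.030000
Normalizer over all consistent configurations: 0.28·0.96 + 0.75·0.04 = 0.298800
Posterior = 0.030000 / 0.298800 ≈ 0.100

P(genuine neutron-flux excursion | scram, stuck control-rod sensor) ≈ 0.100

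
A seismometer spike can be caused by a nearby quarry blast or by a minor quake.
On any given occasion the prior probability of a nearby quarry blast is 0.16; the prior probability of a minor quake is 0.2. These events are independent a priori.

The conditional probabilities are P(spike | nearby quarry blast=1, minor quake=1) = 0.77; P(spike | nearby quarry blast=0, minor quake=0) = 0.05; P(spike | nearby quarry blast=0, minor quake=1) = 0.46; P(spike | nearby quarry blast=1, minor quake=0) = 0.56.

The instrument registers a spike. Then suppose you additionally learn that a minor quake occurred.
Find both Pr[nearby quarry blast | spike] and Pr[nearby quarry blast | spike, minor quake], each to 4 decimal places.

Weight on nearby quarry blast=true, given the evidence: 0.071680 + 0.024640 = 0.096320
Normalizer over all consistent configurations: 0.05×0.84×0.8 + 0.46×0.84×0.2 + 0.56×0.16×0.8 + 0.77×0.16×0.2 = 0.207200
Posterior = 0.096320 / 0.207200 ≈ 0.4649

Now condition on the additional information:
P(spike | minor quake) = 0.46*0.84 + 0.77*0.16 = 0.386400 + 0.123200 = 0.509600
Of this, 0.123200 comes from 0.77*0.16 (the nearby quarry blast=true cases).
So P(nearby quarry blast | spike, minor quake) = 0.123200/0.509600 ≈ 0.2418.
Conditioning on minor quake lowers the posterior on nearby quarry blast: the classic explaining-away effect in a common-effect structure.

Pr[nearby quarry blast | spike] ≈ 0.4649; Pr[nearby quarry blast | spike, minor quake] ≈ 0.2418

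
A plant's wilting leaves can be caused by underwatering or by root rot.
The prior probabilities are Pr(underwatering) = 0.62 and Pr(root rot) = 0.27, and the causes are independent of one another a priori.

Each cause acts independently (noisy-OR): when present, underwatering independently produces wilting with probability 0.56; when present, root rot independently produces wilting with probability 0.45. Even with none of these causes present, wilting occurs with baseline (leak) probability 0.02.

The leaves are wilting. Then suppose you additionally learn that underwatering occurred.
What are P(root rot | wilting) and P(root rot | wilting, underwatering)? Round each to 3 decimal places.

P(root rot | wilting) ≈ 0.400; P(root rot | wilting, underwatering) ≈ 0.332

Under noisy-OR, P(wilting | causes) = 1 − (1−0.02)·∏(1−qᵢ) over the active causes.
Enumerate the 4 (underwatering, root rot) configurations and weight by the priors:
  P(wilting) = 0.02·0.38·0.73 + 0.461·0.38·0.27 + 0.5688·0.62·0.73 + 0.76284·0.62·0.27
        = 0.005548 + 0.047299 + 0.257439 + 0.127699 = 0.437985
Keeping only the root rot-present terms gives 0.174998, so
  P(root rot | wilting) = 0.174998 / 0.437985 ≈ 0.400

Now condition on the additional information:
P(wilting | underwatering) = 0.5688×0.73 + 0.76284×0.27 = 0.415224 + 0.205967 = 0.621191
The root rot-present share is 0.76284×0.27 = 0.205967.
P(root rot | wilting, underwatering) = 0.205967 / 0.621191 ≈ 0.332
— underwatering explains away the evidence for root rot.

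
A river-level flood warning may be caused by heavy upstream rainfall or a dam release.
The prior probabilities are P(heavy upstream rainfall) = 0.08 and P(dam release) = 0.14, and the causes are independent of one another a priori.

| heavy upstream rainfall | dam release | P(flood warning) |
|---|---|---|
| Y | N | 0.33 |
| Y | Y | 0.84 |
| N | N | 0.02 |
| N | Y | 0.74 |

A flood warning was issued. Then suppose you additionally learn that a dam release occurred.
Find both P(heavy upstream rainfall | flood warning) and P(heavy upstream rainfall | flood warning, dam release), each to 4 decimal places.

P(flood warning) = 0.02·0.92·0.86 + 0.74·0.92·0.14 + 0.33·0.08·0.86 + 0.84·0.08·0.14 = 0.015824 + 0.095312 + 0.022704 + 0.009408 = 0.143248
Of this, 0.032112 comes from 0.022704 + 0.009408 (the heavy upstream rainfall=true cases).
So P(heavy upstream rainfall | flood warning) = 0.032112/0.143248 ≈ 0.2242.

Now condition on the additional information:
Weight on heavy upstream rainfall=true, given the evidence: 0.84×0.08 = 0.067200
The normalizing constant is 0.74×0.92 + 0.84×0.08 = 0.748000
Posterior = 0.067200 / 0.748000 ≈ 0.0898

P(heavy upstream rainfall | flood warning) ≈ 0.2242; P(heavy upstream rainfall | flood warning, dam release) ≈ 0.0898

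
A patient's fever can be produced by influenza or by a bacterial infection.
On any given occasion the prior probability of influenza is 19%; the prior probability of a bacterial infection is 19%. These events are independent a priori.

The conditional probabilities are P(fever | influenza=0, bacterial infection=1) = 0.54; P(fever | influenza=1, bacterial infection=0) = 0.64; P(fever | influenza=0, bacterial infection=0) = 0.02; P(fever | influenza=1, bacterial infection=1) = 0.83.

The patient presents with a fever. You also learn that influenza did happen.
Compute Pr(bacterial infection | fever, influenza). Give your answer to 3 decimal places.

Pr(bacterial infection | fever, influenza) ≈ 0.233

Weight on bacterial infection=true, given the evidence: 0.83·0.19 = 0.157700
Normalizer over all consistent configurations: 0.64·0.81 + 0.83·0.19 = 0.676100
P(bacterial infection | fever, influenza) = 0.157700/0.676100 ≈ 0.233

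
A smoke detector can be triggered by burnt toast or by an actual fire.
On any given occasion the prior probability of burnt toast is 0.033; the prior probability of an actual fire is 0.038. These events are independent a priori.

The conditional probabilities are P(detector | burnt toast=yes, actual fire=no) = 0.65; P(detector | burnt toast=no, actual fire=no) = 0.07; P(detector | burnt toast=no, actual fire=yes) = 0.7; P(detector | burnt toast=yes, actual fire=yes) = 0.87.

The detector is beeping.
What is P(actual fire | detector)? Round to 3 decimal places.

Sum P(detector|·) weighted by the priors over the 4 (burnt toast, actual fire) configurations:
  P(detector) = 0.07*0.967*0.962 + 0.7*0.967*0.038 + 0.65*0.033*0.962 + 0.87*0.033*0.038
        = 0.065118 + 0.025722 + 0.020635 + 0.001091 = 0.112566
Configurations with actual fire contribute 0.026813, so
  P(actual fire | detector) = 0.026813 / 0.112566 ≈ 0.238

P(actual fire | detector) ≈ 0.238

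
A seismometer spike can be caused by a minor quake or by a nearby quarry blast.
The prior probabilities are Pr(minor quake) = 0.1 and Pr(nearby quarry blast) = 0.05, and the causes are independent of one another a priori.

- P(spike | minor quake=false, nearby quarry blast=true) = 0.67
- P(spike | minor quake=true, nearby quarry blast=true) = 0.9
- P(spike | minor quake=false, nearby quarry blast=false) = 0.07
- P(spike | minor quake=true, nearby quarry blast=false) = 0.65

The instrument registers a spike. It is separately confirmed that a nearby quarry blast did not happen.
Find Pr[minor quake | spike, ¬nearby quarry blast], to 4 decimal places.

Pr[minor quake | spike, ¬nearby quarry blast] ≈ 0.5078

Numerator (weight on configurations with minor quake): 0.65×0.1 = 0.065000
The normalizing constant is 0.07×0.9 + 0.65×0.1 = 0.128000
P(minor quake | spike, ¬nearby quarry blast) = 0.065000/0.128000 ≈ 0.5078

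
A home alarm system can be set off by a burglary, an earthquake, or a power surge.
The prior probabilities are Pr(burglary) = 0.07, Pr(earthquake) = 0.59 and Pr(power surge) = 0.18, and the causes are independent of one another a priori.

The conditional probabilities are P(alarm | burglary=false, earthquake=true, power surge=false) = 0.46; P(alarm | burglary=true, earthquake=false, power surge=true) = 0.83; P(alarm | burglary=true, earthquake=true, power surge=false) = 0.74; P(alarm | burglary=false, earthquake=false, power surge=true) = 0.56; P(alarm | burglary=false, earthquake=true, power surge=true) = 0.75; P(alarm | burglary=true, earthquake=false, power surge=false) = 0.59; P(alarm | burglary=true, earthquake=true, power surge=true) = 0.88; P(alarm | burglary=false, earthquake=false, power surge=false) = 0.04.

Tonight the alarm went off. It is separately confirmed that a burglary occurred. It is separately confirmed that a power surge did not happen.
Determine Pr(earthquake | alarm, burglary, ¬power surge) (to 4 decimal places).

Sum P(alarm|·) weighted by the priors over both values of earthquake:
  P(alarm | burglary, ¬power surge) = 0.59*0.41 + 0.74*0.59
        = 0.241900 + 0.436600 = 0.678500
Keeping only the earthquake-present terms gives 0.436600, so
  P(earthquake | alarm, burglary, ¬power surge) = 0.436600 / 0.678500 ≈ 0.6435

Pr(earthquake | alarm, burglary, ¬power surge) ≈ 0.6435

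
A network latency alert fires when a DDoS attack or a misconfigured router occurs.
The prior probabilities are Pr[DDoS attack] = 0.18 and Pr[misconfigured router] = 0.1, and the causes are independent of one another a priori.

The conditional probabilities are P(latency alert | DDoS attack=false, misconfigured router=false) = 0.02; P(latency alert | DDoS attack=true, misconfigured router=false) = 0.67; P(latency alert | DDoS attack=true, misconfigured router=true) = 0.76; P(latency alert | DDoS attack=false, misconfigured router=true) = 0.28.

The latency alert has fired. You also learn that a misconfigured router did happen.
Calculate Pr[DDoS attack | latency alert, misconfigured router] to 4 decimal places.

Pr[DDoS attack | latency alert, misconfigured router] ≈ 0.3734

P(latency alert | misconfigured router) = 0.28·0.82 + 0.76·0.18 = 0.229600 + 0.136800 = 0.366400
Restricting to configurations with DDoS attack present: 0.76·0.18 = 0.136800.
P(DDoS attack | latency alert, misconfigured router) = 0.136800 / 0.366400 ≈ 0.3734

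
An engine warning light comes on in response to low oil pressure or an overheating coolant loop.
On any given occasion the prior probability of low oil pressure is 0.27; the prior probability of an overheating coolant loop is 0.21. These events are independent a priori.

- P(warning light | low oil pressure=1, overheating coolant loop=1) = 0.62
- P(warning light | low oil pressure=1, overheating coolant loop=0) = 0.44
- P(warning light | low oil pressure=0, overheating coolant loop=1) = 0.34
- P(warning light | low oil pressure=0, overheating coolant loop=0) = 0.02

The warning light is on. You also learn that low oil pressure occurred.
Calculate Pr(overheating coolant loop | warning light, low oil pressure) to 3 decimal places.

Pr(overheating coolant loop | warning light, low oil pressure) ≈ 0.272

Numerator (weight on configurations with overheating coolant loop): 0.62·0.21 = 0.130200
The normalizing constant is 0.44·0.79 + 0.62·0.21 = 0.477800
P(overheating coolant loop | warning light, low oil pressure) = 0.130200/0.477800 ≈ 0.272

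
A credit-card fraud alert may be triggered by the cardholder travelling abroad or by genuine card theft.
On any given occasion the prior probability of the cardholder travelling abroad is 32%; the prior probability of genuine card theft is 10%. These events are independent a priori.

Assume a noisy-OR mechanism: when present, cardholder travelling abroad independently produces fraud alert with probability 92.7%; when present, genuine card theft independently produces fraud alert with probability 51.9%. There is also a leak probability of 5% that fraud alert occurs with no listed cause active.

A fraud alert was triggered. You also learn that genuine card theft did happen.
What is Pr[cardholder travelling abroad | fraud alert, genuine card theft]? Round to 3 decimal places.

Pr[cardholder travelling abroad | fraud alert, genuine card theft] ≈ 0.456

Under noisy-OR, P(fraud alert | causes) = 1 − (1−0.05)·∏(1−qᵢ) over the active causes.
Enumerate both values of cardholder travelling abroad and weight by the priors:
  P(fraud alert | genuine card theft) = 0.54305·0.68 + 0.966643·0.32
        = 0.369274 + 0.309326 = 0.678600
Configurations with cardholder travelling abroad contribute 0.309326, so
  P(cardholder travelling abroad | fraud alert, genuine card theft) = 0.309326 / 0.678600 ≈ 0.456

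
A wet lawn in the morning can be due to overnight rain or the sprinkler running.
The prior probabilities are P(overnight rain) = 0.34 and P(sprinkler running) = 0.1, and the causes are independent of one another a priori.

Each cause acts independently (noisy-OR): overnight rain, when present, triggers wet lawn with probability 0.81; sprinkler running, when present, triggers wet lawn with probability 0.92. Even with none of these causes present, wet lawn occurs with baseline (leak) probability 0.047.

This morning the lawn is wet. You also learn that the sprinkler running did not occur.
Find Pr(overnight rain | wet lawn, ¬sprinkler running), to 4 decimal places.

Pr(overnight rain | wet lawn, ¬sprinkler running) ≈ 0.8998

Under noisy-OR, P(wet lawn | causes) = 1 − (1−0.047)·∏(1−qᵢ) over the active causes.
For the numerator, keep only overnight rain=true terms: 0.81893*0.34 = 0.278436
Normalizer over all consistent configurations: 0.047*0.66 + 0.81893*0.34 = 0.309456
Posterior = 0.278436 / 0.309456 ≈ 0.8998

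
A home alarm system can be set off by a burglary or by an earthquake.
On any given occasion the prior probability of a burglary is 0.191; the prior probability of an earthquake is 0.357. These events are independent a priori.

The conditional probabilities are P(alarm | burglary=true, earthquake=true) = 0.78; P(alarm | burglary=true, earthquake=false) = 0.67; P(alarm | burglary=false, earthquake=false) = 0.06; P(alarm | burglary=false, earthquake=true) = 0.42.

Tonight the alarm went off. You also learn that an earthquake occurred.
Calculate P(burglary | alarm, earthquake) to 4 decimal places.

P(burglary | alarm, earthquake) ≈ 0.3048

Weight on burglary=true, given the evidence: 0.78·0.191 = 0.148980
Denominator P(alarm | earthquake): 0.42·0.809 + 0.78·0.191 = 0.488760
Posterior = 0.148980 / 0.488760 ≈ 0.3048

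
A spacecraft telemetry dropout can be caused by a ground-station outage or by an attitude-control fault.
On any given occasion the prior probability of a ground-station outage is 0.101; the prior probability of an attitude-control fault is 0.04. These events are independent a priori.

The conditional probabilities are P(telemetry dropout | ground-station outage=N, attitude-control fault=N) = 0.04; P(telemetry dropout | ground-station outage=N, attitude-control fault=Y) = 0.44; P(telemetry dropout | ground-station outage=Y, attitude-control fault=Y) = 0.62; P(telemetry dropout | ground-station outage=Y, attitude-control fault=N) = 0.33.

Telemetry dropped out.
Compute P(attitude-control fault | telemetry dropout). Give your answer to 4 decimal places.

For the numerator, keep only attitude-control fault=true terms: 0.015822 + 0.002505 = 0.018327
Normalizer over all consistent configurations: 0.04*0.899*0.96 + 0.44*0.899*0.04 + 0.33*0.101*0.96 + 0.62*0.101*0.04 = 0.084846
Posterior = 0.018327 / 0.084846 ≈ 0.2160

P(attitude-control fault | telemetry dropout) ≈ 0.2160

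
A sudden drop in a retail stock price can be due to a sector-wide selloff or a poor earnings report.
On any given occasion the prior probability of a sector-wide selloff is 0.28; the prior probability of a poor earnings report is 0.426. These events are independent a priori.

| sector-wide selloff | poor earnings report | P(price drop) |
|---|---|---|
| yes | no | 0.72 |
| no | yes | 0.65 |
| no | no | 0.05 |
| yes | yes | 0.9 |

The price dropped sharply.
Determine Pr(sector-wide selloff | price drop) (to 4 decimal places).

Pr(sector-wide selloff | price drop) ≈ 0.5034

P(price drop) = 0.05·0.72·0.574 + 0.65·0.72·0.426 + 0.72·0.28·0.574 + 0.9·0.28·0.426 = 0.020664 + 0.199368 + 0.115718 + 0.107352 = 0.443102
The sector-wide selloff-present share is 0.115718 + 0.107352 = 0.223070.
Hence the posterior is 0.223070/0.443102 ≈ 0.5034.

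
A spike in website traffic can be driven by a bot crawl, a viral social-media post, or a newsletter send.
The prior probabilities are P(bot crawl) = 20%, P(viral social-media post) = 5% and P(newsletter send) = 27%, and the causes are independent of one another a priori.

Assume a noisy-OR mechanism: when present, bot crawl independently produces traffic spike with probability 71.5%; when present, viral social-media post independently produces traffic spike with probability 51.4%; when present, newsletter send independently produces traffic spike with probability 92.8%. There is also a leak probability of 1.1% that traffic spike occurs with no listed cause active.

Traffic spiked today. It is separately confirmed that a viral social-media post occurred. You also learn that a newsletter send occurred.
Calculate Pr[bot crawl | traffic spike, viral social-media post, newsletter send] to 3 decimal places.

Under noisy-OR, P(traffic spike | causes) = 1 − (1−0.011)·∏(1−qᵢ) over the active causes.
Sum P(traffic spike|·) weighted by the priors over both values of bot crawl:
  P(traffic spike | viral social-media post, newsletter send) = 0.965393*0.8 + 0.990137*0.2
        = 0.772314 + 0.198027 = 0.970341
Keeping only the bot crawl-present terms gives 0.198027, so
  P(bot crawl | traffic spike, viral social-media post, newsletter send) = 0.198027 / 0.970341 ≈ 0.204

Pr[bot crawl | traffic spike, viral social-media post, newsletter send] ≈ 0.204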